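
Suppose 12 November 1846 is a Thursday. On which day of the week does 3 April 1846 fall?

Friday

Count forward from the earlier date (April 3, 1846) to the later (November 12, 1846):
April 1846: 30 − 3 = 27 days remain.
Then May (31), June (30), July (31), August (31), September (30), October (31): 31 + 30 + 31 + 31 + 30 + 31 = 184 days.
November 1–12, 1846: 12 days.
Total: 27 + 184 + 12 = 223 days.
223 mod 7 = 6, so 6 days before Thursday is Friday.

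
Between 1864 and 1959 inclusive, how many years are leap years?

23

Years divisible by 4: 1864, 1868, …, 1956 — 24 in all.
Of these, 1900 is divisible by 100 but not 400, so not leap.
Leap years: 24 − 1 = 23.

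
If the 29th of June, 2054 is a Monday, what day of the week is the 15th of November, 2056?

Wednesday

Day-of-year of June 29, 2054: 180.
Day-of-year of November 15, 2056: 320.
2054 has 365 days, so 365 − 180 = 185 days remain in 2054.
Full years: 2055: 365. Sum = 365.
Total: 185 + 365 + 320 = 870 days.
870 mod 7 = 2, so 2 days after Monday is Wednesday.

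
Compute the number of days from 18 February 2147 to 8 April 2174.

9911

Day-of-year of February 18, 2147: 49.
Day-of-year of April 8, 2174: 98.
2147 has 365 days, so 365 − 49 = 316 days remain in 2147.
Full years 2148–2173: 19 common + 7 leap = 19×365 + 7×366 = 9497 days.
Total: 316 + 9497 + 98 = 9911 days.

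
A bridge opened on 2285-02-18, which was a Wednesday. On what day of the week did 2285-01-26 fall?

Monday

Count forward from the earlier date (January 26, 2285) to the later (February 18, 2285):
January 2285: 31 − 26 = 5 days remain.
February 1–18, 2285: 18 days (2285 is not a leap year).
Total: 5 + 18 = 23 days.
23 mod 7 = 2, so 2 days before Wednesday is Monday.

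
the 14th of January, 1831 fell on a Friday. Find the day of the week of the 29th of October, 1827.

Monday

Count forward from the earlier date (October 29, 1827) to the later (January 14, 1831):
October 29, 1827 → October 29, 1828: 366 days (1828 is a leap year).
October 29, 1828 → October 29, 1829: 365 days.
October 29, 1829 → October 29, 1830: 365 days.
October 1830: 31 − 29 = 2 days remain.
Then November (30), December (31): 30 + 31 = 61 days.
January 1–14, 1831: 14 days.
Residual: 77 days.
Total: 1173 days.
1173 mod 7 = 4, so 4 days before Friday is Monday.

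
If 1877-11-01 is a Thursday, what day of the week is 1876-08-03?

Thursday

Count forward from the earlier date (August 3, 1876) to the later (November 1, 1877):
August 3, 1876 → August 3, 1877: 365 days.
August 1877: 31 − 3 = 28 days remain.
Then September (30), October (31): 30 + 31 = 61 days.
November 1, 1877: 1 day.
Residual: 90 days.
Total: 455 days.
455 is a multiple of 7, so 1876-08-03 falls on the same weekday: Thursday.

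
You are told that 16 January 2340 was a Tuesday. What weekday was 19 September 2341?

Day-of-year of January 16, 2340: 16.
Day-of-year of September 19, 2341: 262.
2340 has 366 days, so 366 − 16 = 350 days remain in 2340.
Total: 350 + 262 = 612 days.
612 mod 7 = 3, so 3 days after Tuesday is Friday.

Friday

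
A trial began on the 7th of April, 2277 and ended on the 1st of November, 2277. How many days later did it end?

April 2277: 30 − 7 = 23 days remain.
Then May (31), June (30), July (31), August (31), September (30), October (31): 31 + 30 + 31 + 31 + 30 + 31 = 184 days.
November 1, 2277: 1 day.
Total: 23 + 184 + 1 = 208 days.

208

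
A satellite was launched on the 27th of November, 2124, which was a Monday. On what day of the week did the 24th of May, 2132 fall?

Day-of-year of November 27, 2124: 332.
Day-of-year of May 24, 2132: 145.
2124 has 366 days, so 366 − 332 = 34 days remain in 2124.
Full years 2125–2131: 6 common + 1 leap = 6×365 + 1×366 = 2556 days.
Total: 34 + 2556 + 145 = 2735 days.
2735 mod 7 = 5, so 5 days after Monday is Saturday.

Saturday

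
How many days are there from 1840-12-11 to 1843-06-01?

December 11, 1840 → December 11, 1841: 365 days.
December 11, 1841 → December 11, 1842: 365 days.
December 1842: 31 − 11 = 20 days remain.
Then January (31), February 1843 (28), March (31), April (30), May (31): 31 + 28 + 31 + 30 + 31 = 151 days.
June 1, 1843: 1 day.
Residual: 172 days.
Total: 902 days.

902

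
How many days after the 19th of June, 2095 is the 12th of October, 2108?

4863

Day-of-year of June 19, 2095: 170.
Day-of-year of October 12, 2108: 286.
2095 has 365 days, so 365 − 170 = 195 days remain in 2095.
Full years 2096–2107: 10 common + 2 leap = 10×365 + 2×366 = 4382 days.
Total: 195 + 4382 + 286 = 4863 days.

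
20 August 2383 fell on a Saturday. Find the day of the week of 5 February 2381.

Thursday

Count forward from the earlier date (February 5, 2381) to the later (August 20, 2383):
February 5, 2381 → February 5, 2382: 365 days.
February 5, 2382 → February 5, 2383: 365 days.
February 2383: 28 − 5 = 23 days remain (2383 is not a leap year, so February has 28 days).
Then March (31), April (30), May (31), June (30), July (31): 31 + 30 + 31 + 30 + 31 = 153 days.
August 1–20, 2383: 20 days.
Residual: 196 days.
Total: 926 days.
926 mod 7 = 2, so 2 days before Saturday is Thursday.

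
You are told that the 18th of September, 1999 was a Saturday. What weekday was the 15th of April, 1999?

Thursday

Count forward from the earlier date (April 15, 1999) to the later (September 18, 1999):
April 1999: 30 − 15 = 15 days remain.
Then May (31), June (30), July (31), August (31): 31 + 30 + 31 + 31 = 123 days.
September 1–18, 1999: 18 days.
Total: 15 + 123 + 18 = 156 days.
156 mod 7 = 2, so 2 days before Saturday is Thursday.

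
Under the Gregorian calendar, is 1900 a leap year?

1900 is not a leap year (divisible by 100 but not 400).

No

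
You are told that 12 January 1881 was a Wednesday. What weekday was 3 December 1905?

From January 12, 1881 to January 12, 1905: 24 years, of which 5 contain a Feb 29 — 19×365 + 5×366 = 8765 days.
(1900 is not a leap year (divisible by 100 but not 400).)
January 1905: 31 − 12 = 19 days remain.
Then 10 full months totalling 303 days.
December 1–3, 1905: 3 days.
Residual: 325 days.
Total: 9090 days.
9090 mod 7 = 4, so 4 days after Wednesday is Sunday.

Sunday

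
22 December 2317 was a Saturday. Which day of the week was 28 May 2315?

Count forward from the earlier date (May 28, 2315) to the later (December 22, 2317):
Day-of-year of May 28, 2315: 148.
Day-of-year of December 22, 2317: 356.
2315 has 365 days, so 365 − 148 = 217 days remain in 2315.
Full years: 2316: 366. Sum = 366.
Total: 217 + 366 + 356 = 939 days.
939 mod 7 = 1, so 1 day before Saturday is Friday.

Friday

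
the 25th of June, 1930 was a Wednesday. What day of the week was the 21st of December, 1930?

Sunday

June 1930: 30 − 25 = 5 days remain.
Then July (31), August (31), September (30), October (31), November (30): 31 + 31 + 30 + 31 + 30 = 153 days.
December 1–21, 1930: 21 days.
Total: 5 + 153 + 21 = 179 days.
179 mod 7 = 4, so 4 days after Wednesday is Sunday.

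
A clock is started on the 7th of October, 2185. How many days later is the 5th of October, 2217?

11685

Day-of-year of October 7, 2185: 280.
Day-of-year of October 5, 2217: 278.
2185 has 365 days, so 365 − 280 = 85 days remain in 2185.
Full years 2186–2216: 24 common + 7 leap = 24×365 + 7×366 = 11322 days.
Total: 85 + 11322 + 278 = 11685 days.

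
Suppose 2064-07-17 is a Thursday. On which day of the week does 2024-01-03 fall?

Count forward from the earlier date (January 3, 2024) to the later (July 17, 2064):
From January 3, 2024 to January 3, 2064: 40 years, of which 10 contain a Feb 29 — 30×365 + 10×366 = 14610 days.
January 2064: 31 − 3 = 28 days remain.
Then February 2064 (29), March (31), April (30), May (31), June (30): 29 + 31 + 30 + 31 + 30 = 151 days.
July 1–17, 2064: 17 days.
Residual: 196 days.
Total: 14806 days.
14806 mod 7 = 1, so 1 day before Thursday is Wednesday.

Wednesday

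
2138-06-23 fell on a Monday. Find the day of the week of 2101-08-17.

Count forward from the earlier date (August 17, 2101) to the later (June 23, 2138):
Day-of-year of August 17, 2101: 229.
Day-of-year of June 23, 2138: 174.
2101 has 365 days, so 365 − 229 = 136 days remain in 2101.
Full years 2102–2137: 27 common + 9 leap = 27×365 + 9×366 = 13149 days.
Total: 136 + 13149 + 174 = 13459 days.
13459 mod 7 = 5, so 5 days before Monday is Wednesday.

Wednesday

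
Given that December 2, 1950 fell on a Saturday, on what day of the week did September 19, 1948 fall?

Sunday

Count forward from the earlier date (September 19, 1948) to the later (December 2, 1950):
September 19, 1948 → September 19, 1949: 365 days.
September 19, 1949 → September 19, 1950: 365 days.
September 1950: 30 − 19 = 11 days remain.
Then October (31), November (30): 31 + 30 = 61 days.
December 1–2, 1950: 2 days.
Residual: 74 days.
Total: 804 days.
804 mod 7 = 6, so 6 days before Saturday is Sunday.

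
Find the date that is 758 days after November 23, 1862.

December 20, 1864

Count 758 days after November 23, 1862:
November 1862: 30 − 23 = 7 days remain.
Then 24 full months totalling 731 days.
December 1–20, 1864: 20 days.
Total: 7 + 731 + 20 = 758 days.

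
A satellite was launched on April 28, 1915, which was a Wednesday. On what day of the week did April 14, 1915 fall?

Count forward from the earlier date (April 14, 1915) to the later (April 28, 1915):
Within April 1915: 28 − 14 = 14 days.
14 is a multiple of 7, so April 14, 1915 falls on the same weekday: Wednesday.

Wednesday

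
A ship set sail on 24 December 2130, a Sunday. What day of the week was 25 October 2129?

Count forward from the earlier date (October 25, 2129) to the later (December 24, 2130):
October 2129: 31 − 25 = 6 days remain.
Then 13 full months totalling 395 days.
December 1–24, 2130: 24 days.
Total: 6 + 395 + 24 = 425 days.
425 mod 7 = 5, so 5 days before Sunday is Tuesday.

Tuesday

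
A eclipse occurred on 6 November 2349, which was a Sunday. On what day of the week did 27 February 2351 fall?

November 6, 2349 → November 6, 2350: 365 days.
November 2350: 30 − 6 = 24 days remain.
Then December (31), January (31): 31 + 31 = 62 days.
February 1–27, 2351: 27 days (2351 is not a leap year).
Residual: 113 days.
Total: 478 days.
478 mod 7 = 2, so 2 days after Sunday is Tuesday.

Tuesday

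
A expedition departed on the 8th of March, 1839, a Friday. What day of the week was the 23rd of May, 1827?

Count forward from the earlier date (May 23, 1827) to the later (March 8, 1839):
Day-of-year of May 23, 1827: 143.
Day-of-year of March 8, 1839: 67.
1827 has 365 days, so 365 − 143 = 222 days remain in 1827.
Full years 1828–1838: 8 common + 3 leap = 8×365 + 3×366 = 4018 days.
Total: 222 + 4018 + 67 = 4307 days.
4307 mod 7 = 2, so 2 days before Friday is Wednesday.

Wednesday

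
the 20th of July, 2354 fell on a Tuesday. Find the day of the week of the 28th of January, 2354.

Count forward from the earlier date (January 28, 2354) to the later (July 20, 2354):
January 2354: 31 − 28 = 3 days remain.
Then February 2354 (28), March (31), April (30), May (31), June (30): 28 + 31 + 30 + 31 + 30 = 150 days.
July 1–20, 2354: 20 days.
Total: 3 + 150 + 20 = 173 days.
173 mod 7 = 5, so 5 days before Tuesday is Thursday.

Thursday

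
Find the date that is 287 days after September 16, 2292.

June 30, 2293

Count 287 days after September 16, 2292:
September 2292: 30 − 16 = 14 days remain.
Then October (31), November (30), December (31), January (31), February 2293 (28), March (31), April (30), May (31): 31 + 30 + 31 + 31 + 28 + 31 + 30 + 31 = 243 days.
June 1–30, 2293: 30 days.
Total: 14 + 243 + 30 = 287 days.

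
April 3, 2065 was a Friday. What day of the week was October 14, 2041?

Count forward from the earlier date (October 14, 2041) to the later (April 3, 2065):
Day-of-year of October 14, 2041: 287.
Day-of-year of April 3, 2065: 93.
2041 has 365 days, so 365 − 287 = 78 days remain in 2041.
Full years 2042–2064: 17 common + 6 leap = 17×365 + 6×366 = 8401 days.
Total: 78 + 8401 + 93 = 8572 days.
8572 mod 7 = 4, so 4 days before Friday is Monday.

Monday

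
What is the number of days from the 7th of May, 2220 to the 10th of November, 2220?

187

May 2220: 31 − 7 = 24 days remain.
Then June (30), July (31), August (31), September (30), October (31): 30 + 31 + 31 + 30 + 31 = 153 days.
November 1–10, 2220: 10 days.
Total: 24 + 153 + 10 = 187 days.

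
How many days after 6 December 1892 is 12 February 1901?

2989

From December 6, 1892 to December 6, 1900: 8 years, of which 1 contains a Feb 29 — 7×365 + 1×366 = 2921 days.
(1900 is not a leap year (divisible by 100 but not 400).)
December 1900: 31 − 6 = 25 days remain.
Then January (31): 31 days.
February 1–12, 1901: 12 days (1901 is not a leap year).
Residual: 68 days.
Total: 2989 days.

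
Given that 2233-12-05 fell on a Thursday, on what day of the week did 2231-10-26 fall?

Wednesday

Count forward from the earlier date (October 26, 2231) to the later (December 5, 2233):
October 26, 2231 → October 26, 2232: 366 days (2232 is a leap year).
October 26, 2232 → October 26, 2233: 365 days.
October 2233: 31 − 26 = 5 days remain.
Then November (30): 30 days.
December 1–5, 2233: 5 days.
Residual: 40 days.
Total: 771 days.
771 mod 7 = 1, so 1 day before Thursday is Wednesday.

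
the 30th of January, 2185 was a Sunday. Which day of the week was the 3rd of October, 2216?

Thursday

Day-of-year of January 30, 2185: 30.
Day-of-year of October 3, 2216: 277.
2185 has 365 days, so 365 − 30 = 335 days remain in 2185.
Full years 2186–2215: 24 common + 6 leap = 24×365 + 6×366 = 10956 days.
Total: 335 + 10956 + 277 = 11568 days.
11568 mod 7 = 4, so 4 days after Sunday is Thursday.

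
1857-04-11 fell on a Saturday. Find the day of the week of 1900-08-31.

Friday

Day-of-year of April 11, 1857: 101.
Day-of-year of August 31, 1900: 243.
1857 has 365 days, so 365 − 101 = 264 days remain in 1857.
Full years 1858–1899: 32 common + 10 leap = 32×365 + 10×366 = 15340 days.
Total: 264 + 15340 + 243 = 15847 days.
15847 mod 7 = 6, so 6 days after Saturday is Friday.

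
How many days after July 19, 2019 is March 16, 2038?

6815

From July 19, 2019 to July 19, 2037: 18 years, of which 5 contain a Feb 29 — 13×365 + 5×366 = 6575 days.
July 2037: 31 − 19 = 12 days remain.
Then August (31), September (30), October (31), November (30), December (31), January (31), February 2038 (28): 31 + 30 + 31 + 30 + 31 + 31 + 28 = 212 days.
March 1–16, 2038: 16 days.
Residual: 240 days.
Total: 6815 days.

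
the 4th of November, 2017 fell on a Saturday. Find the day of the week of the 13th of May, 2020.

Day-of-year of November 4, 2017: 308.
Day-of-year of May 13, 2020: 134.
2017 has 365 days, so 365 − 308 = 57 days remain in 2017.
Full years: 2018: 365; 2019: 365. Sum = 730.
Total: 57 + 730 + 134 = 921 days.
921 mod 7 = 4, so 4 days after Saturday is Wednesday.

Wednesday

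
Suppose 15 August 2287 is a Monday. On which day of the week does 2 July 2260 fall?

Count forward from the earlier date (July 2, 2260) to the later (August 15, 2287):
Day-of-year of July 2, 2260: 184.
Day-of-year of August 15, 2287: 227.
2260 has 366 days, so 366 − 184 = 182 days remain in 2260.
Full years 2261–2286: 20 common + 6 leap = 20×365 + 6×366 = 9496 days.
Total: 182 + 9496 + 227 = 9905 days.
9905 is a multiple of 7, so 2 July 2260 falls on the same weekday: Monday.

Monday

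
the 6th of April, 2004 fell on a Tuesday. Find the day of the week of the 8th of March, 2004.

Count forward from the earlier date (March 8, 2004) to the later (April 6, 2004):
March 2004: 31 − 8 = 23 days remain.
April 1–6, 2004: 6 days.
Total: 23 + 6 = 29 days.
29 mod 7 = 1, so 1 day before Tuesday is Monday.

Monday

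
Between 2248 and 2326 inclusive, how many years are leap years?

19

Years divisible by 4: 2248, 2252, …, 2324 — 20 in all.
Of these, 2300 is divisible by 100 but not 400, so not leap.
Leap years: 20 − 1 = 19.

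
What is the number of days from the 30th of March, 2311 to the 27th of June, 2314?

March 30, 2311 → March 30, 2312: 366 days (2312 is a leap year).
March 30, 2312 → March 30, 2313: 365 days.
March 30, 2313 → March 30, 2314: 365 days.
March 2314: 31 − 30 = 1 day remains.
Then April (30), May (31): 30 + 31 = 61 days.
June 1–27, 2314: 27 days.
Residual: 89 days.
Total: 1185 days.

1185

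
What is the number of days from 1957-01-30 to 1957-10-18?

January 1957: 31 − 30 = 1 day remains.
Then February 1957 (28), March (31), April (30), May (31), June (30), July (31), August (31), September (30): 28 + 31 + 30 + 31 + 30 + 31 + 31 + 30 = 242 days.
October 1–18, 1957: 18 days.
Total: 1 + 242 + 18 = 261 days.

261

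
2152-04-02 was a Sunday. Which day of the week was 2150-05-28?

Thursday

Count forward from the earlier date (May 28, 2150) to the later (April 2, 2152):
May 28, 2150 → May 28, 2151: 365 days.
May 2151: 31 − 28 = 3 days remain.
Then 10 full months totalling 305 days.
April 1–2, 2152: 2 days.
Residual: 310 days.
Total: 675 days.
675 mod 7 = 3, so 3 days before Sunday is Thursday.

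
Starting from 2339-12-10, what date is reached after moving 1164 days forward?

2343-02-16

Count 1164 days after December 10, 2339:
December 10, 2339 → December 10, 2340: 366 days (2340 is a leap year).
December 10, 2340 → December 10, 2341: 365 days.
December 10, 2341 → December 10, 2342: 365 days.
December 2342: 31 − 10 = 21 days remain.
Then January (31): 31 days.
February 1–16, 2343: 16 days (2343 is not a leap year).
Residual: 68 days.
Total: 1164 days.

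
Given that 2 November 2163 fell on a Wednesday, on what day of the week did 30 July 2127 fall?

Wednesday

Count forward from the earlier date (July 30, 2127) to the later (November 2, 2163):
From July 30, 2127 to July 30, 2163: 36 years, of which 9 contain a Feb 29 — 27×365 + 9×366 = 13149 days.
July 2163: 31 − 30 = 1 day remains.
Then August (31), September (30), October (31): 31 + 30 + 31 = 92 days.
November 1–2, 2163: 2 days.
Residual: 95 days.
Total: 13244 days.
13244 is a multiple of 7, so 30 July 2127 falls on the same weekday: Wednesday.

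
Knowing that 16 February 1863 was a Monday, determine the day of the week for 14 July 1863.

Tuesday

February 1863: 28 − 16 = 12 days remain (1863 is not a leap year, so February has 28 days).
Then March (31), April (30), May (31), June (30): 31 + 30 + 31 + 30 = 122 days.
July 1–14, 1863: 14 days.
Total: 12 + 122 + 14 = 148 days.
148 mod 7 = 1, so 1 day after Monday is Tuesday.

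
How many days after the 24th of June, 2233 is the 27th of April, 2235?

672

June 2233: 30 − 24 = 6 days remain.
Then 21 full months totalling 639 days.
April 1–27, 2235: 27 days.
Total: 6 + 639 + 27 = 672 days.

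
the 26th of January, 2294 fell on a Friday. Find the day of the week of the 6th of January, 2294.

Count forward from the earlier date (January 6, 2294) to the later (January 26, 2294):
Within January 2294: 26 − 6 = 20 days.
20 mod 7 = 6, so 6 days before Friday is Saturday.

Saturday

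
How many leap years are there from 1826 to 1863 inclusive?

Years divisible by 4 in [1826, 1863]: 1828, 1832, 1836, 1840, 1844, 1848, 1852, 1856, 1860.
No century exceptions apply. Count: 9.

9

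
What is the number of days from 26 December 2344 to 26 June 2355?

Day-of-year of December 26, 2344: 361.
Day-of-year of June 26, 2355: 177.
2344 has 366 days, so 366 − 361 = 5 days remain in 2344.
Full years 2345–2354: 8 common + 2 leap = 8×365 + 2×366 = 3652 days.
Total: 5 + 3652 + 177 = 3834 days.

3834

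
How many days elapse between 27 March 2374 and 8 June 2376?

804

March 27, 2374 → March 27, 2375: 365 days.
March 27, 2375 → March 27, 2376: 366 days (2376 is a leap year).
March 2376: 31 − 27 = 4 days remain.
Then April (30), May (31): 30 + 31 = 61 days.
June 1–8, 2376: 8 days.
Residual: 73 days.
Total: 804 days.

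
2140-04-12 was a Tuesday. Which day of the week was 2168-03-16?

Day-of-year of April 12, 2140: 103.
Day-of-year of March 16, 2168: 76.
2140 has 366 days, so 366 − 103 = 263 days remain in 2140.
Full years 2141–2167: 21 common + 6 leap = 21×365 + 6×366 = 9861 days.
Total: 263 + 9861 + 76 = 10200 days.
10200 mod 7 = 1, so 1 day after Tuesday is Wednesday.

Wednesday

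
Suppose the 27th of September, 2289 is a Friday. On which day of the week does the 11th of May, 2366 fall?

Day-of-year of September 27, 2289: 270.
Day-of-year of May 11, 2366: 131.
2289 has 365 days, so 365 − 270 = 95 days remain in 2289.
Full years 2290–2365: 58 common + 18 leap = 58×365 + 18×366 = 27758 days.
Total: 95 + 27758 + 131 = 27984 days.
27984 mod 7 = 5, so 5 days after Friday is Wednesday.

Wednesday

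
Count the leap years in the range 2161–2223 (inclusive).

Years divisible by 4: 2164, 2168, …, 2220 — 15 in all.
Of these, 2200 is divisible by 100 but not 400, so not leap.
Leap years: 15 − 1 = 14.

14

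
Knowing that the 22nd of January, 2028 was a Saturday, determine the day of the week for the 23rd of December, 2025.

Count forward from the earlier date (December 23, 2025) to the later (January 22, 2028):
December 23, 2025 → December 23, 2026: 365 days.
December 23, 2026 → December 23, 2027: 365 days.
December 2027: 31 − 23 = 8 days remain.
January 1–22, 2028: 22 days.
Residual: 30 days.
Total: 760 days.
760 mod 7 = 4, so 4 days before Saturday is Tuesday.

Tuesday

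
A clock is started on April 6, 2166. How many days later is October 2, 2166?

179

April 2166: 30 − 6 = 24 days remain.
Then May (31), June (30), July (31), August (31), September (30): 31 + 30 + 31 + 31 + 30 = 153 days.
October 1–2, 2166: 2 days.
Total: 24 + 153 + 2 = 179 days.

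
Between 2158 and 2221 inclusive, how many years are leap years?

Years divisible by 4: 2160, 2164, …, 2220 — 16 in all.
Of these, 2200 is divisible by 100 but not 400, so not leap.
Leap years: 16 − 1 = 15.

15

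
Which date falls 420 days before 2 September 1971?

9 July 1970

Count 420 days before September 2, 1971:
Day-of-year of July 9, 1970: 190.
Day-of-year of September 2, 1971: 245.
1970 has 365 days, so 365 − 190 = 175 days remain in 1970.
Total: 175 + 245 = 420 days.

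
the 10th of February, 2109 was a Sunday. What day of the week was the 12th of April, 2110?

Saturday

February 2109: 28 − 10 = 18 days remain (2109 is not a leap year, so February has 28 days).
Then 13 full months totalling 396 days.
April 1–12, 2110: 12 days.
Total: 18 + 396 + 12 = 426 days.
426 mod 7 = 6, so 6 days after Sunday is Saturday.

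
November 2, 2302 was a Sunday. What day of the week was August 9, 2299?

Wednesday

Count forward from the earlier date (August 9, 2299) to the later (November 2, 2302):
Day-of-year of August 9, 2299: 221.
Day-of-year of November 2, 2302: 306.
2299 has 365 days, so 365 − 221 = 144 days remain in 2299.
Full years: 2300: 365; 2301: 365. Sum = 730.
Total: 144 + 730 + 306 = 1180 days.
1180 mod 7 = 4, so 4 days before Sunday is Wednesday.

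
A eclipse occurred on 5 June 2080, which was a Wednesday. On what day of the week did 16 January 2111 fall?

Friday

Day-of-year of June 5, 2080: 157.
Day-of-year of January 16, 2111: 16.
2080 has 366 days, so 366 − 157 = 209 days remain in 2080.
Full years 2081–2110: 24 common + 6 leap = 24×365 + 6×366 = 10956 days.
Total: 209 + 10956 + 16 = 11181 days.
11181 mod 7 = 2, so 2 days after Wednesday is Friday.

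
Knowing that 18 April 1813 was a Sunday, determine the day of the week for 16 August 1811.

Friday

Count forward from the earlier date (August 16, 1811) to the later (April 18, 1813):
August 1811: 31 − 16 = 15 days remain.
Then 19 full months totalling 578 days.
April 1–18, 1813: 18 days.
Total: 15 + 578 + 18 = 611 days.
611 mod 7 = 2, so 2 days before Sunday is Friday.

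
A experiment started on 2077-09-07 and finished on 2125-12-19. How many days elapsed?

17634

From September 7, 2077 to September 7, 2125: 48 years, of which 11 contain a Feb 29 — 37×365 + 11×366 = 17531 days.
(2100 is not a leap year (divisible by 100 but not 400).)
September 2125: 30 − 7 = 23 days remain.
Then October (31), November (30): 31 + 30 = 61 days.
December 1–19, 2125: 19 days.
Residual: 103 days.
Total: 17634 days.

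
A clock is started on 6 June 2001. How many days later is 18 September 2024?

Day-of-year of June 6, 2001: 157.
Day-of-year of September 18, 2024: 262.
2001 has 365 days, so 365 − 157 = 208 days remain in 2001.
Full years 2002–2023: 17 common + 5 leap = 17×365 + 5×366 = 8035 days.
Total: 208 + 8035 + 262 = 8505 days.

8505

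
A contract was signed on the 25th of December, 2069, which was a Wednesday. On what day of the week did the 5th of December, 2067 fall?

Count forward from the earlier date (December 5, 2067) to the later (December 25, 2069):
Day-of-year of December 5, 2067: 339.
Day-of-year of December 25, 2069: 359.
2067 has 365 days, so 365 − 339 = 26 days remain in 2067.
Full years: 2068: 366. Sum = 366.
Total: 26 + 366 + 359 = 751 days.
751 mod 7 = 2, so 2 days before Wednesday is Monday.

Monday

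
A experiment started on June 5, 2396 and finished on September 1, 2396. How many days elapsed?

June 2396: 30 − 5 = 25 days remain.
Then July (31), August (31): 31 + 31 = 62 days.
September 1, 2396: 1 day.
Total: 25 + 62 + 1 = 88 days.

88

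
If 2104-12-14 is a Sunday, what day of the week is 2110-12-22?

Day-of-year of December 14, 2104: 349.
Day-of-year of December 22, 2110: 356.
2104 has 366 days, so 366 − 349 = 17 days remain in 2104.
Full years: 2105: 365; 2106: 365; 2107: 365; 2108: 366; 2109: 365. Sum = 1826.
Total: 17 + 1826 + 356 = 2199 days.
2199 mod 7 = 1, so 1 day after Sunday is Monday.

Monday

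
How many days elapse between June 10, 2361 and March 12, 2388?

9772

From June 10, 2361 to June 10, 2387: 26 years, of which 6 contain a Feb 29 — 20×365 + 6×366 = 9496 days.
June 2387: 30 − 10 = 20 days remain.
Then July (31), August (31), September (30), October (31), November (30), December (31), January (31), February 2388 (29): 31 + 31 + 30 + 31 + 30 + 31 + 31 + 29 = 244 days.
March 1–12, 2388: 12 days.
Residual: 276 days.
Total: 9772 days.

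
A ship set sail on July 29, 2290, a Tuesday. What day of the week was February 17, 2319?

Monday

From July 29, 2290 to July 29, 2318: 28 years, of which 6 contain a Feb 29 — 22×365 + 6×366 = 10226 days.
(2300 is not a leap year (divisible by 100 but not 400).)
July 2318: 31 − 29 = 2 days remain.
Then August (31), September (30), October (31), November (30), December (31), January (31): 31 + 30 + 31 + 30 + 31 + 31 = 184 days.
February 1–17, 2319: 17 days (2319 is not a leap year).
Residual: 203 days.
Total: 10429 days.
10429 mod 7 = 6, so 6 days after Tuesday is Monday.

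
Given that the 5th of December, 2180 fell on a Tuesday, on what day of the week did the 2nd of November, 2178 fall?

Monday

Count forward from the earlier date (November 2, 2178) to the later (December 5, 2180):
November 2, 2178 → November 2, 2179: 365 days.
November 2, 2179 → November 2, 2180: 366 days (2180 is a leap year).
November 2180: 30 − 2 = 28 days remain.
December 1–5, 2180: 5 days.
Residual: 33 days.
Total: 764 days.
764 mod 7 = 1, so 1 day before Tuesday is Monday.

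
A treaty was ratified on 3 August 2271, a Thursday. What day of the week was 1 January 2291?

Thursday

Day-of-year of August 3, 2271: 215.
Day-of-year of January 1, 2291: 1.
2271 has 365 days, so 365 − 215 = 150 days remain in 2271.
Full years 2272–2290: 14 common + 5 leap = 14×365 + 5×366 = 6940 days.
Total: 150 + 6940 + 1 = 7091 days.
7091 is a multiple of 7, so 1 January 2291 falls on the same weekday: Thursday.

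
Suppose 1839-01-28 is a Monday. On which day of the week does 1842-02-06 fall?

Sunday

January 28, 1839 → January 28, 1840: 365 days.
January 28, 1840 → January 28, 1841: 366 days (1840 is a leap year).
January 28, 1841 → January 28, 1842: 365 days.
January 1842: 31 − 28 = 3 days remain.
February 1–6, 1842: 6 days (1842 is not a leap year).
Residual: 9 days.
Total: 1105 days.
1105 mod 7 = 6, so 6 days after Monday is Sunday.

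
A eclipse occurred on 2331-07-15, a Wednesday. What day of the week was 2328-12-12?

Count forward from the earlier date (December 12, 2328) to the later (July 15, 2331):
December 12, 2328 → December 12, 2329: 365 days.
December 12, 2329 → December 12, 2330: 365 days.
December 2330: 31 − 12 = 19 days remain.
Then January (31), February 2331 (28), March (31), April (30), May (31), June (30): 31 + 28 + 31 + 30 + 31 + 30 = 181 days.
July 1–15, 2331: 15 days.
Residual: 215 days.
Total: 945 days.
945 is a multiple of 7, so 2328-12-12 falls on the same weekday: Wednesday.

Wednesday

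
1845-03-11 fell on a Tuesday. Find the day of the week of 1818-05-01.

Count forward from the earlier date (May 1, 1818) to the later (March 11, 1845):
From May 1, 1818 to May 1, 1844: 26 years, of which 7 contain a Feb 29 — 19×365 + 7×366 = 9497 days.
May 1844: 31 − 1 = 30 days remain.
Then 9 full months totalling 273 days.
March 1–11, 1845: 11 days.
Residual: 314 days.
Total: 9811 days.
9811 mod 7 = 4, so 4 days before Tuesday is Friday.

Friday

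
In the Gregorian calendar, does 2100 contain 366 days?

2100 is not a leap year (divisible by 100 but not 400).

No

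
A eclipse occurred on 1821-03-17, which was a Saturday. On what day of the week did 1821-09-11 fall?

March 1821: 31 − 17 = 14 days remain.
Then April (30), May (31), June (30), July (31), August (31): 30 + 31 + 30 + 31 + 31 = 153 days.
September 1–11, 1821: 11 days.
Total: 14 + 153 + 11 = 178 days.
178 mod 7 = 3, so 3 days after Saturday is Tuesday.

Tuesday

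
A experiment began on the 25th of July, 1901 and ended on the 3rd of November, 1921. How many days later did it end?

7406

From July 25, 1901 to July 25, 1921: 20 years, of which 5 contain a Feb 29 — 15×365 + 5×366 = 7305 days.
July 1921: 31 − 25 = 6 days remain.
Then August (31), September (30), October (31): 31 + 30 + 31 = 92 days.
November 1–3, 1921: 3 days.
Residual: 101 days.
Total: 7406 days.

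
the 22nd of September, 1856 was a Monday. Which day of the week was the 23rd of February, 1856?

Saturday

Count forward from the earlier date (February 23, 1856) to the later (September 22, 1856):
February 1856: 29 − 23 = 6 days remain (1856 is a leap year, so February has 29 days).
Then March (31), April (30), May (31), June (30), July (31), August (31): 31 + 30 + 31 + 30 + 31 + 31 = 184 days.
September 1–22, 1856: 22 days.
Total: 6 + 184 + 22 = 212 days.
212 mod 7 = 2, so 2 days before Monday is Saturday.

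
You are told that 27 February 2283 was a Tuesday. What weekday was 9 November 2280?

Count forward from the earlier date (November 9, 2280) to the later (February 27, 2283):
Day-of-year of November 9, 2280: 314.
Day-of-year of February 27, 2283: 58.
2280 has 366 days, so 366 − 314 = 52 days remain in 2280.
Full years: 2281: 365; 2282: 365. Sum = 730.
Total: 52 + 730 + 58 = 840 days.
840 is a multiple of 7, so 9 November 2280 falls on the same weekday: Tuesday.

Tuesday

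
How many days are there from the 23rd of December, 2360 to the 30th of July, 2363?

December 23, 2360 → December 23, 2361: 365 days.
December 23, 2361 → December 23, 2362: 365 days.
December 2362: 31 − 23 = 8 days remain.
Then January (31), February 2363 (28), March (31), April (30), May (31), June (30): 31 + 28 + 31 + 30 + 31 + 30 = 181 days.
July 1–30, 2363: 30 days.
Residual: 219 days.
Total: 949 days.

949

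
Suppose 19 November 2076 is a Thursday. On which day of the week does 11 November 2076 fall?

Count forward from the earlier date (November 11, 2076) to the later (November 19, 2076):
Within November 2076: 19 − 11 = 8 days.
8 mod 7 = 1, so 1 day before Thursday is Wednesday.

Wednesday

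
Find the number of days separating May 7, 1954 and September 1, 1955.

482

May 7, 1954 → May 7, 1955: 365 days.
May 1955: 31 − 7 = 24 days remain.
Then June (30), July (31), August (31): 30 + 31 + 31 = 92 days.
September 1, 1955: 1 day.
Residual: 117 days.
Total: 482 days.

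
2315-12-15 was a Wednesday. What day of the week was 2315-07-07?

Wednesday

Count forward from the earlier date (July 7, 2315) to the later (December 15, 2315):
July 2315: 31 − 7 = 24 days remain.
Then August (31), September (30), October (31), November (30): 31 + 30 + 31 + 30 = 122 days.
December 1–15, 2315: 15 days.
Total: 24 + 122 + 15 = 161 days.
161 is a multiple of 7, so 2315-07-07 falls on the same weekday: Wednesday.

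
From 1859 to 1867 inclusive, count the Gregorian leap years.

2

Years divisible by 4 in [1859, 1867]: 1860, 1864.
No century exceptions apply. Count: 2.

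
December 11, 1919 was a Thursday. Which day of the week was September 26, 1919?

Count forward from the earlier date (September 26, 1919) to the later (December 11, 1919):
September 1919: 30 − 26 = 4 days remain.
Then October (31), November (30): 31 + 30 = 61 days.
December 1–11, 1919: 11 days.
Total: 4 + 61 + 11 = 76 days.
76 mod 7 = 6, so 6 days before Thursday is Friday.

Friday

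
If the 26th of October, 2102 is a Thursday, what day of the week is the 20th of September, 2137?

Day-of-year of October 26, 2102: 299.
Day-of-year of September 20, 2137: 263.
2102 has 365 days, so 365 − 299 = 66 days remain in 2102.
Full years 2103–2136: 25 common + 9 leap = 25×365 + 9×366 = 12419 days.
Total: 66 + 12419 + 263 = 12748 days.
12748 mod 7 = 1, so 1 day after Thursday is Friday.

Friday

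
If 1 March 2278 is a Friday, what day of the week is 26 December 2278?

March 2278: 31 − 1 = 30 days remain.
Then April (30), May (31), June (30), July (31), August (31), September (30), October (31), November (30): 30 + 31 + 30 + 31 + 31 + 30 + 31 + 30 = 244 days.
December 1–26, 2278: 26 days.
Total: 30 + 244 + 26 = 300 days.
300 mod 7 = 6, so 6 days after Friday is Thursday.

Thursday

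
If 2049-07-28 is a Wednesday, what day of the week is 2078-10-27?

From July 28, 2049 to July 28, 2078: 29 years, of which 7 contain a Feb 29 — 22×365 + 7×366 = 10592 days.
July 2078: 31 − 28 = 3 days remain.
Then August (31), September (30): 31 + 30 = 61 days.
October 1–27, 2078: 27 days.
Residual: 91 days.
Total: 10683 days.
10683 mod 7 = 1, so 1 day after Wednesday is Thursday.

Thursday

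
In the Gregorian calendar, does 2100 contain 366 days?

2100 is not a leap year (divisible by 100 but not 400).

No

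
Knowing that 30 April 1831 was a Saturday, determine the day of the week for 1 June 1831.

April 1831: 30 − 30 = 0 days remain.
Then May (31): 31 days.
June 1, 1831: 1 day.
Total: 0 + 31 + 1 = 32 days.
32 mod 7 = 4, so 4 days after Saturday is Wednesday.

Wednesday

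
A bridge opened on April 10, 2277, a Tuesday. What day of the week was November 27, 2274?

Count forward from the earlier date (November 27, 2274) to the later (April 10, 2277):
Day-of-year of November 27, 2274: 331.
Day-of-year of April 10, 2277: 100.
2274 has 365 days, so 365 − 331 = 34 days remain in 2274.
Full years: 2275: 365; 2276: 366. Sum = 731.
Total: 34 + 731 + 100 = 865 days.
865 mod 7 = 4, so 4 days before Tuesday is Friday.

Friday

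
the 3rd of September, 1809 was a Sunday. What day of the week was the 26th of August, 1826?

Day-of-year of September 3, 1809: 246.
Day-of-year of August 26, 1826: 238.
1809 has 365 days, so 365 − 246 = 119 days remain in 1809.
Full years 1810–1825: 12 common + 4 leap = 12×365 + 4×366 = 5844 days.
Total: 119 + 5844 + 238 = 6201 days.
6201 mod 7 = 6, so 6 days after Sunday is Saturday.

Saturday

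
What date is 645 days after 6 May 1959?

9 February 1961

Count 645 days after May 6, 1959:
May 1959: 31 − 6 = 25 days remain.
Then 20 full months totalling 611 days.
February 1–9, 1961: 9 days (1961 is not a leap year).
Total: 25 + 611 + 9 = 645 days.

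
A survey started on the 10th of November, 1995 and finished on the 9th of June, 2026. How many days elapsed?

11169

Day-of-year of November 10, 1995: 314.
Day-of-year of June 9, 2026: 160.
1995 has 365 days, so 365 − 314 = 51 days remain in 1995.
Full years 1996–2025: 22 common + 8 leap = 22×365 + 8×366 = 10958 days.
Total: 51 + 10958 + 160 = 11169 days.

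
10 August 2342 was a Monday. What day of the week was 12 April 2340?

Count forward from the earlier date (April 12, 2340) to the later (August 10, 2342):
April 12, 2340 → April 12, 2341: 365 days.
April 12, 2341 → April 12, 2342: 365 days.
April 2342: 30 − 12 = 18 days remain.
Then May (31), June (30), July (31): 31 + 30 + 31 = 92 days.
August 1–10, 2342: 10 days.
Residual: 120 days.
Total: 850 days.
850 mod 7 = 3, so 3 days before Monday is Friday.

Friday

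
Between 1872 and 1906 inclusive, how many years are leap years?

Years divisible by 4 in [1872, 1906]: 1872, 1876, 1880, 1884, 1888, 1892, 1896, 1900, 1904.
Of these, 1900 is divisible by 100 but not 400, so not leap.
Leap years: 9 − 1 = 8.

8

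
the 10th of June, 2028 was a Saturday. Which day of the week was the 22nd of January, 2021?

Friday

Count forward from the earlier date (January 22, 2021) to the later (June 10, 2028):
Day-of-year of January 22, 2021: 22.
Day-of-year of June 10, 2028: 162.
2021 has 365 days, so 365 − 22 = 343 days remain in 2021.
Full years: 2022: 365; 2023: 365; 2024: 366; 2025: 365; 2026: 365; 2027: 365. Sum = 2191.
Total: 343 + 2191 + 162 = 2696 days.
2696 mod 7 = 1, so 1 day before Saturday is Friday.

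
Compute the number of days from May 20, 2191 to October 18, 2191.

May 2191: 31 − 20 = 11 days remain.
Then June (30), July (31), August (31), September (30): 30 + 31 + 31 + 30 = 122 days.
October 1–18, 2191: 18 days.
Total: 11 + 122 + 18 = 151 days.

151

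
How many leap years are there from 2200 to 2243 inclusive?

10

Years divisible by 4 in [2200, 2243]: 2200, 2204, 2208, 2212, 2216, 2220, 2224, 2228, 2232, 2236, 2240.
Of these, 2200 is divisible by 100 but not 400, so not leap.
Leap years: 11 − 1 = 10.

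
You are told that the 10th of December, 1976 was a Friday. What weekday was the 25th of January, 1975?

Count forward from the earlier date (January 25, 1975) to the later (December 10, 1976):
January 25, 1975 → January 25, 1976: 365 days.
January 1976: 31 − 25 = 6 days remain.
Then 10 full months totalling 304 days.
December 1–10, 1976: 10 days.
Residual: 320 days.
Total: 685 days.
685 mod 7 = 6, so 6 days before Friday is Saturday.

Saturday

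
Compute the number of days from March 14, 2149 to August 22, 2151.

Day-of-year of March 14, 2149: 73.
Day-of-year of August 22, 2151: 234.
2149 has 365 days, so 365 − 73 = 292 days remain in 2149.
Full years: 2150: 365. Sum = 365.
Total: 292 + 365 + 234 = 891 days.

891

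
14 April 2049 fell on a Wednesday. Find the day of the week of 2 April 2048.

Thursday

Count forward from the earlier date (April 2, 2048) to the later (April 14, 2049):
April 2, 2048 → April 2, 2049: 365 days.
Within April 2049: 14 − 2 = 12 days.
Total: 377 days.
377 mod 7 = 6, so 6 days before Wednesday is Thursday.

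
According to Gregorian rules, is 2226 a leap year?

2226 is not a leap year.

No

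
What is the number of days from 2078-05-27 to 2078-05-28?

1

Within May 2078: 28 − 27 = 1 day.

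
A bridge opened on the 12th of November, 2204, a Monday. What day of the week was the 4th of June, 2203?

Saturday

Count forward from the earlier date (June 4, 2203) to the later (November 12, 2204):
Day-of-year of June 4, 2203: 155.
Day-of-year of November 12, 2204: 317.
2203 has 365 days, so 365 − 155 = 210 days remain in 2203.
Total: 210 + 317 = 527 days.
527 mod 7 = 2, so 2 days before Monday is Saturday.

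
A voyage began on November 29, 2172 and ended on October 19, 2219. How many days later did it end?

From November 29, 2172 to November 29, 2218: 46 years, of which 10 contain a Feb 29 — 36×365 + 10×366 = 16800 days.
(2200 is not a leap year (divisible by 100 but not 400).)
November 2218: 30 − 29 = 1 day remains.
Then 10 full months totalling 304 days.
October 1–19, 2219: 19 days.
Residual: 324 days.
Total: 17124 days.

17124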